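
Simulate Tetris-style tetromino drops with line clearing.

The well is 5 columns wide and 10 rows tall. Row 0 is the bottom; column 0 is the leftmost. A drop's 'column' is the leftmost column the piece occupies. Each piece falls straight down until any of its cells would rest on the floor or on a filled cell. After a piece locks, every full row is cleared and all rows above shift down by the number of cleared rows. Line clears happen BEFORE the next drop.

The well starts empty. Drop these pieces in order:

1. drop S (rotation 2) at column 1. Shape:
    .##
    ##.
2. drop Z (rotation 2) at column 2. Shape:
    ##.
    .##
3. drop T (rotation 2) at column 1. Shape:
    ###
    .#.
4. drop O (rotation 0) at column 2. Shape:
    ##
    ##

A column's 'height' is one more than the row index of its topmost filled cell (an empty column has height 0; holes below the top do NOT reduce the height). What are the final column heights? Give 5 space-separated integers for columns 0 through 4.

Answer: 0 6 8 8 3

Derivation:
Drop 1: S rot2 at col 1 lands with bottom-row=0; cleared 0 line(s) (total 0); column heights now [0 1 2 2 0], max=2
Drop 2: Z rot2 at col 2 lands with bottom-row=2; cleared 0 line(s) (total 0); column heights now [0 1 4 4 3], max=4
Drop 3: T rot2 at col 1 lands with bottom-row=4; cleared 0 line(s) (total 0); column heights now [0 6 6 6 3], max=6
Drop 4: O rot0 at col 2 lands with bottom-row=6; cleared 0 line(s) (total 0); column heights now [0 6 8 8 3], max=8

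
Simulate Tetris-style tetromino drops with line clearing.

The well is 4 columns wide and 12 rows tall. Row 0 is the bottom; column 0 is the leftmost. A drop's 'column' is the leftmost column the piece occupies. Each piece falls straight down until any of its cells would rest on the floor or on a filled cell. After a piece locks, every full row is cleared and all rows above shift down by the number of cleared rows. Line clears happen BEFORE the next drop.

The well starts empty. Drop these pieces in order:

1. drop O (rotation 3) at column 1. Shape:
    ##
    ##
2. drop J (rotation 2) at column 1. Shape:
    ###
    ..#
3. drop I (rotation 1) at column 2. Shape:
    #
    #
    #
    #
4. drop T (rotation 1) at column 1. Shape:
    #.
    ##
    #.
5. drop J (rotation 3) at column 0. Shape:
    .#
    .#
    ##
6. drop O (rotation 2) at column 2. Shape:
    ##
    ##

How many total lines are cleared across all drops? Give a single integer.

Answer: 1

Derivation:
Drop 1: O rot3 at col 1 lands with bottom-row=0; cleared 0 line(s) (total 0); column heights now [0 2 2 0], max=2
Drop 2: J rot2 at col 1 lands with bottom-row=1; cleared 0 line(s) (total 0); column heights now [0 3 3 3], max=3
Drop 3: I rot1 at col 2 lands with bottom-row=3; cleared 0 line(s) (total 0); column heights now [0 3 7 3], max=7
Drop 4: T rot1 at col 1 lands with bottom-row=6; cleared 0 line(s) (total 0); column heights now [0 9 8 3], max=9
Drop 5: J rot3 at col 0 lands with bottom-row=9; cleared 0 line(s) (total 0); column heights now [10 12 8 3], max=12
Drop 6: O rot2 at col 2 lands with bottom-row=8; cleared 1 line(s) (total 1); column heights now [0 11 9 9], max=11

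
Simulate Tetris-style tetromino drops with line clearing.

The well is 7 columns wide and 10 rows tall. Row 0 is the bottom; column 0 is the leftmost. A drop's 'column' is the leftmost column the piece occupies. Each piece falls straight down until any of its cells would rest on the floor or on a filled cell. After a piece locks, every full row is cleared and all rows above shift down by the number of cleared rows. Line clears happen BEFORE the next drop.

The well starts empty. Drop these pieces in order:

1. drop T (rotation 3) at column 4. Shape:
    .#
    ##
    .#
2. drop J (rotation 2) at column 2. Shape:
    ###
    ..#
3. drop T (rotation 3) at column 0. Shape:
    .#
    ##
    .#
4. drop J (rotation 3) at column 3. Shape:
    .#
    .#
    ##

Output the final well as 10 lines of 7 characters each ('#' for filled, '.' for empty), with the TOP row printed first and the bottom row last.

Drop 1: T rot3 at col 4 lands with bottom-row=0; cleared 0 line(s) (total 0); column heights now [0 0 0 0 2 3 0], max=3
Drop 2: J rot2 at col 2 lands with bottom-row=2; cleared 0 line(s) (total 0); column heights now [0 0 4 4 4 3 0], max=4
Drop 3: T rot3 at col 0 lands with bottom-row=0; cleared 0 line(s) (total 0); column heights now [2 3 4 4 4 3 0], max=4
Drop 4: J rot3 at col 3 lands with bottom-row=4; cleared 0 line(s) (total 0); column heights now [2 3 4 5 7 3 0], max=7

Answer: .......
.......
.......
....#..
....#..
...##..
..###..
.#..##.
##..##.
.#...#.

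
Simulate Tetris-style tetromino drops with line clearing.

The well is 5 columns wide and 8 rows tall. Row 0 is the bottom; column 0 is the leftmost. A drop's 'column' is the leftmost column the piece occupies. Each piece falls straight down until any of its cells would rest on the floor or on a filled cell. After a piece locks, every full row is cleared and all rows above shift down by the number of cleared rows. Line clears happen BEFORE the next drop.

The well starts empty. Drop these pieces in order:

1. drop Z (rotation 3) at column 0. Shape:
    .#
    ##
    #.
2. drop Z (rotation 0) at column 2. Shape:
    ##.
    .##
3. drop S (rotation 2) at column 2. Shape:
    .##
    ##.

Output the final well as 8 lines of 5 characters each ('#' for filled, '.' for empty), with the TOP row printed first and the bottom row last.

Drop 1: Z rot3 at col 0 lands with bottom-row=0; cleared 0 line(s) (total 0); column heights now [2 3 0 0 0], max=3
Drop 2: Z rot0 at col 2 lands with bottom-row=0; cleared 0 line(s) (total 0); column heights now [2 3 2 2 1], max=3
Drop 3: S rot2 at col 2 lands with bottom-row=2; cleared 0 line(s) (total 0); column heights now [2 3 3 4 4], max=4

Answer: .....
.....
.....
.....
...##
.###.
####.
#..##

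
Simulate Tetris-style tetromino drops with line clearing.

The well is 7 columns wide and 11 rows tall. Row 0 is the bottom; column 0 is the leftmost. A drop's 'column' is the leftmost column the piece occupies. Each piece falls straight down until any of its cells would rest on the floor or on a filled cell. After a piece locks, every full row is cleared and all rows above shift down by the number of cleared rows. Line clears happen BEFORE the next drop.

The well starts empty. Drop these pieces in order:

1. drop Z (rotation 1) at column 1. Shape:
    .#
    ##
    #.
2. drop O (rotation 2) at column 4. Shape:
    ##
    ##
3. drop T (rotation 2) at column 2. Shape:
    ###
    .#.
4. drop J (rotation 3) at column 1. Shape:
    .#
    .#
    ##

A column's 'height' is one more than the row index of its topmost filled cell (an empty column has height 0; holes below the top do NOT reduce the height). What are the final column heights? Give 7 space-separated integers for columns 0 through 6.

Drop 1: Z rot1 at col 1 lands with bottom-row=0; cleared 0 line(s) (total 0); column heights now [0 2 3 0 0 0 0], max=3
Drop 2: O rot2 at col 4 lands with bottom-row=0; cleared 0 line(s) (total 0); column heights now [0 2 3 0 2 2 0], max=3
Drop 3: T rot2 at col 2 lands with bottom-row=2; cleared 0 line(s) (total 0); column heights now [0 2 4 4 4 2 0], max=4
Drop 4: J rot3 at col 1 lands with bottom-row=4; cleared 0 line(s) (total 0); column heights now [0 5 7 4 4 2 0], max=7

Answer: 0 5 7 4 4 2 0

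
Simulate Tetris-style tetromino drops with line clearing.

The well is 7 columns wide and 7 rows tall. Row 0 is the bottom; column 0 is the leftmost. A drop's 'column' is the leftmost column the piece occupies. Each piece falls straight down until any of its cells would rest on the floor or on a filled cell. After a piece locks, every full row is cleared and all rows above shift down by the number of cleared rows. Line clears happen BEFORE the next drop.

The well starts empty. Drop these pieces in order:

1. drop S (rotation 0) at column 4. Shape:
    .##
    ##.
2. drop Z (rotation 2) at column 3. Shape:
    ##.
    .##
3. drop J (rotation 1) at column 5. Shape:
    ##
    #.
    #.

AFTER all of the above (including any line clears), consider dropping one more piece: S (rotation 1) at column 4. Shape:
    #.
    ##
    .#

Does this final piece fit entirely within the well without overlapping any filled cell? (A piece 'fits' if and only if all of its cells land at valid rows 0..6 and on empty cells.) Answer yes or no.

Drop 1: S rot0 at col 4 lands with bottom-row=0; cleared 0 line(s) (total 0); column heights now [0 0 0 0 1 2 2], max=2
Drop 2: Z rot2 at col 3 lands with bottom-row=2; cleared 0 line(s) (total 0); column heights now [0 0 0 4 4 3 2], max=4
Drop 3: J rot1 at col 5 lands with bottom-row=3; cleared 0 line(s) (total 0); column heights now [0 0 0 4 4 6 6], max=6
Test piece S rot1 at col 4 (width 2): heights before test = [0 0 0 4 4 6 6]; fits = False

Answer: no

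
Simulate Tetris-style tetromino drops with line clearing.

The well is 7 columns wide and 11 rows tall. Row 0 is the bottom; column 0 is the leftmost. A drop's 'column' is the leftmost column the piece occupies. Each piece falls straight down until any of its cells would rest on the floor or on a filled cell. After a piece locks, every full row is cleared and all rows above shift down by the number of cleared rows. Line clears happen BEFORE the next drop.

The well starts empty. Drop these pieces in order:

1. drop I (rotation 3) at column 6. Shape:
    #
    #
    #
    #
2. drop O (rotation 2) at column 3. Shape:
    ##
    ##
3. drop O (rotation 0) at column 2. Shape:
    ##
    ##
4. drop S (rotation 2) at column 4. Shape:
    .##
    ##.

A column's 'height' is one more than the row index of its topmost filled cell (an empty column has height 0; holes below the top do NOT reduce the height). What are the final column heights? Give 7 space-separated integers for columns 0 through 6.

Drop 1: I rot3 at col 6 lands with bottom-row=0; cleared 0 line(s) (total 0); column heights now [0 0 0 0 0 0 4], max=4
Drop 2: O rot2 at col 3 lands with bottom-row=0; cleared 0 line(s) (total 0); column heights now [0 0 0 2 2 0 4], max=4
Drop 3: O rot0 at col 2 lands with bottom-row=2; cleared 0 line(s) (total 0); column heights now [0 0 4 4 2 0 4], max=4
Drop 4: S rot2 at col 4 lands with bottom-row=3; cleared 0 line(s) (total 0); column heights now [0 0 4 4 4 5 5], max=5

Answer: 0 0 4 4 4 5 5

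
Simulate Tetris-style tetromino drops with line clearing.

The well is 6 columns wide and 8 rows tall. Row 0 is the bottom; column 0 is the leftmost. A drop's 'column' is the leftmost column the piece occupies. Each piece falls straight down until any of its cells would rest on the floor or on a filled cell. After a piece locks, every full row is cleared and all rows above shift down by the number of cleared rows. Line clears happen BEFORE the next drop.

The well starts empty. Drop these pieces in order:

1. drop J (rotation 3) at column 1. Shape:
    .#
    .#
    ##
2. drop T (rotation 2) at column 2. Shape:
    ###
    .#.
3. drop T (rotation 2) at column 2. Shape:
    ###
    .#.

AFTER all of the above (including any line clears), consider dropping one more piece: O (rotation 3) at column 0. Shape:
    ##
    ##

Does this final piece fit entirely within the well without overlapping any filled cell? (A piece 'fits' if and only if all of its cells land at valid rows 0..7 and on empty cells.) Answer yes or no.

Answer: yes

Derivation:
Drop 1: J rot3 at col 1 lands with bottom-row=0; cleared 0 line(s) (total 0); column heights now [0 1 3 0 0 0], max=3
Drop 2: T rot2 at col 2 lands with bottom-row=2; cleared 0 line(s) (total 0); column heights now [0 1 4 4 4 0], max=4
Drop 3: T rot2 at col 2 lands with bottom-row=4; cleared 0 line(s) (total 0); column heights now [0 1 6 6 6 0], max=6
Test piece O rot3 at col 0 (width 2): heights before test = [0 1 6 6 6 0]; fits = True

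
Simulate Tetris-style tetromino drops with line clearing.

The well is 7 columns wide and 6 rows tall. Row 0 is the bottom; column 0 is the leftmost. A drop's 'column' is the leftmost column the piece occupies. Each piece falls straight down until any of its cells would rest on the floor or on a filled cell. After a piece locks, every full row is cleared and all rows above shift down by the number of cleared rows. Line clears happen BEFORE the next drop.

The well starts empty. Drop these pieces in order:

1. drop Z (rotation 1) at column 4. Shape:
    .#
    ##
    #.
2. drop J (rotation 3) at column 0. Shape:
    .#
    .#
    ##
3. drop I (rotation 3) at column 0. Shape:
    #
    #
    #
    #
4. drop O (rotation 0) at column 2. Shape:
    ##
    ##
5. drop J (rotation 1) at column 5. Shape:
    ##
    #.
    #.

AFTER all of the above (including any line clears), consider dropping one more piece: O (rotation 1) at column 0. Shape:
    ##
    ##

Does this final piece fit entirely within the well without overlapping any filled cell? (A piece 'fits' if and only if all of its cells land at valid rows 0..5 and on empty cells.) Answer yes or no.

Drop 1: Z rot1 at col 4 lands with bottom-row=0; cleared 0 line(s) (total 0); column heights now [0 0 0 0 2 3 0], max=3
Drop 2: J rot3 at col 0 lands with bottom-row=0; cleared 0 line(s) (total 0); column heights now [1 3 0 0 2 3 0], max=3
Drop 3: I rot3 at col 0 lands with bottom-row=1; cleared 0 line(s) (total 0); column heights now [5 3 0 0 2 3 0], max=5
Drop 4: O rot0 at col 2 lands with bottom-row=0; cleared 0 line(s) (total 0); column heights now [5 3 2 2 2 3 0], max=5
Drop 5: J rot1 at col 5 lands with bottom-row=3; cleared 0 line(s) (total 0); column heights now [5 3 2 2 2 6 6], max=6
Test piece O rot1 at col 0 (width 2): heights before test = [5 3 2 2 2 6 6]; fits = False

Answer: no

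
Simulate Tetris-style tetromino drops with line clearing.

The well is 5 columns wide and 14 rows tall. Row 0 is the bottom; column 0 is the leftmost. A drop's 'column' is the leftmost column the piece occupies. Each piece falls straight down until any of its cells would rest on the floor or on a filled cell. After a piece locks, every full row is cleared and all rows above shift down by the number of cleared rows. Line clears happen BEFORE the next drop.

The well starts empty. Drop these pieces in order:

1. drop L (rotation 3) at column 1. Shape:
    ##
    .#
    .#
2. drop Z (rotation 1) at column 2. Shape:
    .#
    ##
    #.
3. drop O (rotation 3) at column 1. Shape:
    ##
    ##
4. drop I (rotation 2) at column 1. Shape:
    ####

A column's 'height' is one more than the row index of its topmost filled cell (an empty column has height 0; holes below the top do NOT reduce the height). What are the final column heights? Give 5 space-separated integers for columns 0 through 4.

Drop 1: L rot3 at col 1 lands with bottom-row=0; cleared 0 line(s) (total 0); column heights now [0 3 3 0 0], max=3
Drop 2: Z rot1 at col 2 lands with bottom-row=3; cleared 0 line(s) (total 0); column heights now [0 3 5 6 0], max=6
Drop 3: O rot3 at col 1 lands with bottom-row=5; cleared 0 line(s) (total 0); column heights now [0 7 7 6 0], max=7
Drop 4: I rot2 at col 1 lands with bottom-row=7; cleared 0 line(s) (total 0); column heights now [0 8 8 8 8], max=8

Answer: 0 8 8 8 8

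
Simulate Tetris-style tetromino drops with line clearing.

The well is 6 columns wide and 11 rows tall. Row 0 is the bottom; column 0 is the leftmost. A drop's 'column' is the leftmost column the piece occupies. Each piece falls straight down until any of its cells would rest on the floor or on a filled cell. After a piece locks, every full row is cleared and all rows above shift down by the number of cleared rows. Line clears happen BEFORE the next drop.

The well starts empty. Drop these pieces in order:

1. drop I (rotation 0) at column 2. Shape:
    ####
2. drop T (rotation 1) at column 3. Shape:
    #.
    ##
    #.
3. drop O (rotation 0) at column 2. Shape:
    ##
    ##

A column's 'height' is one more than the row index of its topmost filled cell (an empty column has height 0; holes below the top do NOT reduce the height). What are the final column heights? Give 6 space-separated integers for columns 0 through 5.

Drop 1: I rot0 at col 2 lands with bottom-row=0; cleared 0 line(s) (total 0); column heights now [0 0 1 1 1 1], max=1
Drop 2: T rot1 at col 3 lands with bottom-row=1; cleared 0 line(s) (total 0); column heights now [0 0 1 4 3 1], max=4
Drop 3: O rot0 at col 2 lands with bottom-row=4; cleared 0 line(s) (total 0); column heights now [0 0 6 6 3 1], max=6

Answer: 0 0 6 6 3 1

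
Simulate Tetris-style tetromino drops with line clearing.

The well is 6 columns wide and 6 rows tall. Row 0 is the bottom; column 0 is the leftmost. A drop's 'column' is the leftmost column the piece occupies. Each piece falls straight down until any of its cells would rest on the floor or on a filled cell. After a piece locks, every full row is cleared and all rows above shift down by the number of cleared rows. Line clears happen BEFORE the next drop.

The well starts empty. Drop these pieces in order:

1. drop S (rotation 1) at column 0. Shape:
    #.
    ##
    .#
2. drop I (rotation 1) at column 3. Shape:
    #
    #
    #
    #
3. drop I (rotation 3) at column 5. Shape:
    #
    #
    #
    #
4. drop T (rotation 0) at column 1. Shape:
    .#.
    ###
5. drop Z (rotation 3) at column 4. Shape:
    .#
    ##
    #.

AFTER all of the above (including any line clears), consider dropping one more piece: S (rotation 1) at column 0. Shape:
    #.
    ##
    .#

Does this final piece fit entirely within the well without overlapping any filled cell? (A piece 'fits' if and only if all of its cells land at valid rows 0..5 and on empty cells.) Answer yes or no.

Answer: no

Derivation:
Drop 1: S rot1 at col 0 lands with bottom-row=0; cleared 0 line(s) (total 0); column heights now [3 2 0 0 0 0], max=3
Drop 2: I rot1 at col 3 lands with bottom-row=0; cleared 0 line(s) (total 0); column heights now [3 2 0 4 0 0], max=4
Drop 3: I rot3 at col 5 lands with bottom-row=0; cleared 0 line(s) (total 0); column heights now [3 2 0 4 0 4], max=4
Drop 4: T rot0 at col 1 lands with bottom-row=4; cleared 0 line(s) (total 0); column heights now [3 5 6 5 0 4], max=6
Drop 5: Z rot3 at col 4 lands with bottom-row=3; cleared 0 line(s) (total 0); column heights now [3 5 6 5 5 6], max=6
Test piece S rot1 at col 0 (width 2): heights before test = [3 5 6 5 5 6]; fits = False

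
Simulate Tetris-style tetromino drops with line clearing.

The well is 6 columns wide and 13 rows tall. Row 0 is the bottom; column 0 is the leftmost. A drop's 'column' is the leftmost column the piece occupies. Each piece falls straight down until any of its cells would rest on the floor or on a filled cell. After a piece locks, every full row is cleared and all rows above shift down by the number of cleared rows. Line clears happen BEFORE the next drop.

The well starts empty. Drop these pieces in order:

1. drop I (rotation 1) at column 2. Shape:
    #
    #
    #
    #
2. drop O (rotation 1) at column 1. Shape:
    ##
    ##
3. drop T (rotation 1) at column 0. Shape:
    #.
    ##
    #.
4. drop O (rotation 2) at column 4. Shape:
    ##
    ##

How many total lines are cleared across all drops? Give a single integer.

Drop 1: I rot1 at col 2 lands with bottom-row=0; cleared 0 line(s) (total 0); column heights now [0 0 4 0 0 0], max=4
Drop 2: O rot1 at col 1 lands with bottom-row=4; cleared 0 line(s) (total 0); column heights now [0 6 6 0 0 0], max=6
Drop 3: T rot1 at col 0 lands with bottom-row=5; cleared 0 line(s) (total 0); column heights now [8 7 6 0 0 0], max=8
Drop 4: O rot2 at col 4 lands with bottom-row=0; cleared 0 line(s) (total 0); column heights now [8 7 6 0 2 2], max=8

Answer: 0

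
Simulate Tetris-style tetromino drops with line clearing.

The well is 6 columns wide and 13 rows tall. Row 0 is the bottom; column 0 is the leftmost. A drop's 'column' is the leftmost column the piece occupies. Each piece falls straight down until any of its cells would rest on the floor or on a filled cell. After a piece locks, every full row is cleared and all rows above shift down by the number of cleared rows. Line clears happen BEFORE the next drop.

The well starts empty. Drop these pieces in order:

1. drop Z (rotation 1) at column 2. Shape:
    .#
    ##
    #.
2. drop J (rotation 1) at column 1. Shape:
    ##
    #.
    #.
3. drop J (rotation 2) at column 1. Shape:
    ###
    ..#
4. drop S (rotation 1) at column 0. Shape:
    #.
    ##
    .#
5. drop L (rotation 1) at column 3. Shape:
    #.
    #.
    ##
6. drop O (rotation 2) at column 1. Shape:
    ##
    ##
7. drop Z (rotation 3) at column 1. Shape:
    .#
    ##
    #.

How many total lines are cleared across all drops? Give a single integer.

Answer: 0

Derivation:
Drop 1: Z rot1 at col 2 lands with bottom-row=0; cleared 0 line(s) (total 0); column heights now [0 0 2 3 0 0], max=3
Drop 2: J rot1 at col 1 lands with bottom-row=0; cleared 0 line(s) (total 0); column heights now [0 3 3 3 0 0], max=3
Drop 3: J rot2 at col 1 lands with bottom-row=3; cleared 0 line(s) (total 0); column heights now [0 5 5 5 0 0], max=5
Drop 4: S rot1 at col 0 lands with bottom-row=5; cleared 0 line(s) (total 0); column heights now [8 7 5 5 0 0], max=8
Drop 5: L rot1 at col 3 lands with bottom-row=5; cleared 0 line(s) (total 0); column heights now [8 7 5 8 6 0], max=8
Drop 6: O rot2 at col 1 lands with bottom-row=7; cleared 0 line(s) (total 0); column heights now [8 9 9 8 6 0], max=9
Drop 7: Z rot3 at col 1 lands with bottom-row=9; cleared 0 line(s) (total 0); column heights now [8 11 12 8 6 0], max=12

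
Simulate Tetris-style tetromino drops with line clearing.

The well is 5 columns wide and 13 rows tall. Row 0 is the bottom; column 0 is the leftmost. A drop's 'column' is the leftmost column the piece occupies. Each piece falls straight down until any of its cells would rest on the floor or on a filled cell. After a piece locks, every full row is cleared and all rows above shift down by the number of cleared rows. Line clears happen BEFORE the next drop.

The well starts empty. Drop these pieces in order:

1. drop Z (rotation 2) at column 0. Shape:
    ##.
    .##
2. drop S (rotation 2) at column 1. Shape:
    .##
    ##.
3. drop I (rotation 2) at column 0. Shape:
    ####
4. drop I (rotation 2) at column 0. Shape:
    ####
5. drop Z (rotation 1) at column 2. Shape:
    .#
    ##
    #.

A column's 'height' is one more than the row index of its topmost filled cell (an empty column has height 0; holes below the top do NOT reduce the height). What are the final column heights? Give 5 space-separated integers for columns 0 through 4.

Answer: 6 6 8 9 0

Derivation:
Drop 1: Z rot2 at col 0 lands with bottom-row=0; cleared 0 line(s) (total 0); column heights now [2 2 1 0 0], max=2
Drop 2: S rot2 at col 1 lands with bottom-row=2; cleared 0 line(s) (total 0); column heights now [2 3 4 4 0], max=4
Drop 3: I rot2 at col 0 lands with bottom-row=4; cleared 0 line(s) (total 0); column heights now [5 5 5 5 0], max=5
Drop 4: I rot2 at col 0 lands with bottom-row=5; cleared 0 line(s) (total 0); column heights now [6 6 6 6 0], max=6
Drop 5: Z rot1 at col 2 lands with bottom-row=6; cleared 0 line(s) (total 0); column heights now [6 6 8 9 0], max=9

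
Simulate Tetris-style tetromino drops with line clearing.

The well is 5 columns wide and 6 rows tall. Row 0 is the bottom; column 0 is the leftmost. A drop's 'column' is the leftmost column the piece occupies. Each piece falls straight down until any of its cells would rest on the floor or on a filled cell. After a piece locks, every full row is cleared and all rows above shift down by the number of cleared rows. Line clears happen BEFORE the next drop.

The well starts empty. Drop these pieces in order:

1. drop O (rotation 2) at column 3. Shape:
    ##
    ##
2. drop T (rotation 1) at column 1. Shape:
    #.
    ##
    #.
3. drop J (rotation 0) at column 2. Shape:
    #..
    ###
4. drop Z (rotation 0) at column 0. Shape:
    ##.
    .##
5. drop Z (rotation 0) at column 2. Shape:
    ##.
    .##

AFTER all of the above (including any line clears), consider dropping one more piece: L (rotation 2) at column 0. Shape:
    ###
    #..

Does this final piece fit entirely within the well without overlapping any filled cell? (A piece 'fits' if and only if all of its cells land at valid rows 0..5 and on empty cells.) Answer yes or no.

Drop 1: O rot2 at col 3 lands with bottom-row=0; cleared 0 line(s) (total 0); column heights now [0 0 0 2 2], max=2
Drop 2: T rot1 at col 1 lands with bottom-row=0; cleared 0 line(s) (total 0); column heights now [0 3 2 2 2], max=3
Drop 3: J rot0 at col 2 lands with bottom-row=2; cleared 0 line(s) (total 0); column heights now [0 3 4 3 3], max=4
Drop 4: Z rot0 at col 0 lands with bottom-row=4; cleared 0 line(s) (total 0); column heights now [6 6 5 3 3], max=6
Drop 5: Z rot0 at col 2 lands with bottom-row=4; cleared 0 line(s) (total 0); column heights now [6 6 6 6 5], max=6
Test piece L rot2 at col 0 (width 3): heights before test = [6 6 6 6 5]; fits = False

Answer: no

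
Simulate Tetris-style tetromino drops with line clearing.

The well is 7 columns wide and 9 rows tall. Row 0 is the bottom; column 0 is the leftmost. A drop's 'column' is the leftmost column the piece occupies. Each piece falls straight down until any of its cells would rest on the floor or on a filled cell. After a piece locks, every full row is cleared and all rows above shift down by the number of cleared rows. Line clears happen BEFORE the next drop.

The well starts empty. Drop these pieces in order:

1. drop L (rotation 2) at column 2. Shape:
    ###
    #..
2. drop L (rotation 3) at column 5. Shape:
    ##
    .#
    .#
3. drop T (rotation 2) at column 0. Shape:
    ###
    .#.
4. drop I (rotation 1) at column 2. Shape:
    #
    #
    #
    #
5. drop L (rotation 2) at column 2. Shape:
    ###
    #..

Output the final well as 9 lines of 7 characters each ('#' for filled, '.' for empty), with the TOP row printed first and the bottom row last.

Drop 1: L rot2 at col 2 lands with bottom-row=0; cleared 0 line(s) (total 0); column heights now [0 0 2 2 2 0 0], max=2
Drop 2: L rot3 at col 5 lands with bottom-row=0; cleared 0 line(s) (total 0); column heights now [0 0 2 2 2 3 3], max=3
Drop 3: T rot2 at col 0 lands with bottom-row=1; cleared 0 line(s) (total 0); column heights now [3 3 3 2 2 3 3], max=3
Drop 4: I rot1 at col 2 lands with bottom-row=3; cleared 0 line(s) (total 0); column heights now [3 3 7 2 2 3 3], max=7
Drop 5: L rot2 at col 2 lands with bottom-row=7; cleared 0 line(s) (total 0); column heights now [3 3 9 9 9 3 3], max=9

Answer: ..###..
..#....
..#....
..#....
..#....
..#....
###..##
.####.#
..#...#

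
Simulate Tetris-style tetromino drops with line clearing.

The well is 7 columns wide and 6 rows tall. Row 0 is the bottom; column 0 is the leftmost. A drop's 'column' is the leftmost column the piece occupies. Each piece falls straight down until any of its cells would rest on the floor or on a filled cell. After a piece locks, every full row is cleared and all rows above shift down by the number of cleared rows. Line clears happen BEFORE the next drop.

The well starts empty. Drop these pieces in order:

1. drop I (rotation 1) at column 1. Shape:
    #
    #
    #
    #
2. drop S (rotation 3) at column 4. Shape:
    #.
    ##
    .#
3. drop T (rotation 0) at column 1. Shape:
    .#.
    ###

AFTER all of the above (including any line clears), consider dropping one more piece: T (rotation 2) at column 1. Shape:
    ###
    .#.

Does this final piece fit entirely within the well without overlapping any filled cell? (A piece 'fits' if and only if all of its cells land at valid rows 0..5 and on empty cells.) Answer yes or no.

Drop 1: I rot1 at col 1 lands with bottom-row=0; cleared 0 line(s) (total 0); column heights now [0 4 0 0 0 0 0], max=4
Drop 2: S rot3 at col 4 lands with bottom-row=0; cleared 0 line(s) (total 0); column heights now [0 4 0 0 3 2 0], max=4
Drop 3: T rot0 at col 1 lands with bottom-row=4; cleared 0 line(s) (total 0); column heights now [0 5 6 5 3 2 0], max=6
Test piece T rot2 at col 1 (width 3): heights before test = [0 5 6 5 3 2 0]; fits = False

Answer: no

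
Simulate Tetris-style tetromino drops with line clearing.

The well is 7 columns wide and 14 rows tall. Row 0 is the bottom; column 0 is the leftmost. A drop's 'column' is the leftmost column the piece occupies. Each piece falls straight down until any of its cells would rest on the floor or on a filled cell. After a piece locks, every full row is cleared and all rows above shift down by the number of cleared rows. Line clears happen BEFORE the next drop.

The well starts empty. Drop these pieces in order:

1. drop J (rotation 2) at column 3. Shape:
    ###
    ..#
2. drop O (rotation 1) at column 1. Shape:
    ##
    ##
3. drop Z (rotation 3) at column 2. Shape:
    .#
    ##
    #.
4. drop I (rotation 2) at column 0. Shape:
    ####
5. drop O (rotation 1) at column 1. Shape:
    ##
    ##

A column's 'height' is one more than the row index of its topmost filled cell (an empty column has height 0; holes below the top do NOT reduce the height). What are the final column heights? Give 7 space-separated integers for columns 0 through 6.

Answer: 6 8 8 6 2 2 0

Derivation:
Drop 1: J rot2 at col 3 lands with bottom-row=0; cleared 0 line(s) (total 0); column heights now [0 0 0 2 2 2 0], max=2
Drop 2: O rot1 at col 1 lands with bottom-row=0; cleared 0 line(s) (total 0); column heights now [0 2 2 2 2 2 0], max=2
Drop 3: Z rot3 at col 2 lands with bottom-row=2; cleared 0 line(s) (total 0); column heights now [0 2 4 5 2 2 0], max=5
Drop 4: I rot2 at col 0 lands with bottom-row=5; cleared 0 line(s) (total 0); column heights now [6 6 6 6 2 2 0], max=6
Drop 5: O rot1 at col 1 lands with bottom-row=6; cleared 0 line(s) (total 0); column heights now [6 8 8 6 2 2 0], max=8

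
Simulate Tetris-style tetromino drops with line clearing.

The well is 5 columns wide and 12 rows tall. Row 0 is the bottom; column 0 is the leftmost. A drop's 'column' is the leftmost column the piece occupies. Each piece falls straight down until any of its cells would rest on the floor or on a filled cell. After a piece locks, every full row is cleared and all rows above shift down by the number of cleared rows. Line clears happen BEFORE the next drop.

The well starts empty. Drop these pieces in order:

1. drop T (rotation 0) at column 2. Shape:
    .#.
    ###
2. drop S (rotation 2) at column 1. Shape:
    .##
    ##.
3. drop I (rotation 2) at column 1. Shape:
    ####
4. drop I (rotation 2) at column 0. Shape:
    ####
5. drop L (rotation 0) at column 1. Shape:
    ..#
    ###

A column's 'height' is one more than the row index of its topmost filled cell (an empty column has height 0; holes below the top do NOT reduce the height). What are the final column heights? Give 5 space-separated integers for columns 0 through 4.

Drop 1: T rot0 at col 2 lands with bottom-row=0; cleared 0 line(s) (total 0); column heights now [0 0 1 2 1], max=2
Drop 2: S rot2 at col 1 lands with bottom-row=1; cleared 0 line(s) (total 0); column heights now [0 2 3 3 1], max=3
Drop 3: I rot2 at col 1 lands with bottom-row=3; cleared 0 line(s) (total 0); column heights now [0 4 4 4 4], max=4
Drop 4: I rot2 at col 0 lands with bottom-row=4; cleared 0 line(s) (total 0); column heights now [5 5 5 5 4], max=5
Drop 5: L rot0 at col 1 lands with bottom-row=5; cleared 0 line(s) (total 0); column heights now [5 6 6 7 4], max=7

Answer: 5 6 6 7 4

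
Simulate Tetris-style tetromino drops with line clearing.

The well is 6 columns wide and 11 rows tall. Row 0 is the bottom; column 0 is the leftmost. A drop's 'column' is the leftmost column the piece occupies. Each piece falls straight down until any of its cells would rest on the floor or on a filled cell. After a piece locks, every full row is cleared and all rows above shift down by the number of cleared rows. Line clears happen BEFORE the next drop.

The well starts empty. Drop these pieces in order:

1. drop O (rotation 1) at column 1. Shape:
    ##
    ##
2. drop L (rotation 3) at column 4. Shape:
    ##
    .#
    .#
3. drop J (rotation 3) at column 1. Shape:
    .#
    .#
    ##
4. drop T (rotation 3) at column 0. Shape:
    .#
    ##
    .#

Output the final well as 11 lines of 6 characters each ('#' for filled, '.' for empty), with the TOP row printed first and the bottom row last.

Drop 1: O rot1 at col 1 lands with bottom-row=0; cleared 0 line(s) (total 0); column heights now [0 2 2 0 0 0], max=2
Drop 2: L rot3 at col 4 lands with bottom-row=0; cleared 0 line(s) (total 0); column heights now [0 2 2 0 3 3], max=3
Drop 3: J rot3 at col 1 lands with bottom-row=2; cleared 0 line(s) (total 0); column heights now [0 3 5 0 3 3], max=5
Drop 4: T rot3 at col 0 lands with bottom-row=3; cleared 0 line(s) (total 0); column heights now [5 6 5 0 3 3], max=6

Answer: ......
......
......
......
......
.#....
###...
.##...
.##.##
.##..#
.##..#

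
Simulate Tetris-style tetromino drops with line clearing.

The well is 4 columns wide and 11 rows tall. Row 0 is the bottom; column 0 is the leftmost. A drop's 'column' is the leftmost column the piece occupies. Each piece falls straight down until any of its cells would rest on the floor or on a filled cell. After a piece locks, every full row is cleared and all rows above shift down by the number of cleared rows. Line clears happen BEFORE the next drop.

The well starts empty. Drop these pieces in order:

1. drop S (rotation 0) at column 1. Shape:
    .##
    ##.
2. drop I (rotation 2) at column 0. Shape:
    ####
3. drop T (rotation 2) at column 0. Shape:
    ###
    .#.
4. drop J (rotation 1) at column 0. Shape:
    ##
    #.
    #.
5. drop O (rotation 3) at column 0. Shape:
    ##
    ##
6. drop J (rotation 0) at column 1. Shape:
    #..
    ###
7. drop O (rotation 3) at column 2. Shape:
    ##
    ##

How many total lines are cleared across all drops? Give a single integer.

Drop 1: S rot0 at col 1 lands with bottom-row=0; cleared 0 line(s) (total 0); column heights now [0 1 2 2], max=2
Drop 2: I rot2 at col 0 lands with bottom-row=2; cleared 1 line(s) (total 1); column heights now [0 1 2 2], max=2
Drop 3: T rot2 at col 0 lands with bottom-row=1; cleared 0 line(s) (total 1); column heights now [3 3 3 2], max=3
Drop 4: J rot1 at col 0 lands with bottom-row=3; cleared 0 line(s) (total 1); column heights now [6 6 3 2], max=6
Drop 5: O rot3 at col 0 lands with bottom-row=6; cleared 0 line(s) (total 1); column heights now [8 8 3 2], max=8
Drop 6: J rot0 at col 1 lands with bottom-row=8; cleared 0 line(s) (total 1); column heights now [8 10 9 9], max=10
Drop 7: O rot3 at col 2 lands with bottom-row=9; cleared 0 line(s) (total 1); column heights now [8 10 11 11], max=11

Answer: 1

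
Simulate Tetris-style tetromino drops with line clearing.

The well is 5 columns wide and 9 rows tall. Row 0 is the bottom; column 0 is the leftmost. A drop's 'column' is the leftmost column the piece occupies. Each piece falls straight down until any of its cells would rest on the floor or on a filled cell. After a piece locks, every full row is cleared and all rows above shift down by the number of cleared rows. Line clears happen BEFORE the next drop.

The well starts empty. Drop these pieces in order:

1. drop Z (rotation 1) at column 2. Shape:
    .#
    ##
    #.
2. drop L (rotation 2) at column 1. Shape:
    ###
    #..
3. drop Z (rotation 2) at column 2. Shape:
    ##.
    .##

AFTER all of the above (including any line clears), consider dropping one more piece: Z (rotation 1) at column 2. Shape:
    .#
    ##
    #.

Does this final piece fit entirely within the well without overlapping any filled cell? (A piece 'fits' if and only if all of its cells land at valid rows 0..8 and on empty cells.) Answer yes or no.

Drop 1: Z rot1 at col 2 lands with bottom-row=0; cleared 0 line(s) (total 0); column heights now [0 0 2 3 0], max=3
Drop 2: L rot2 at col 1 lands with bottom-row=2; cleared 0 line(s) (total 0); column heights now [0 4 4 4 0], max=4
Drop 3: Z rot2 at col 2 lands with bottom-row=4; cleared 0 line(s) (total 0); column heights now [0 4 6 6 5], max=6
Test piece Z rot1 at col 2 (width 2): heights before test = [0 4 6 6 5]; fits = True

Answer: yes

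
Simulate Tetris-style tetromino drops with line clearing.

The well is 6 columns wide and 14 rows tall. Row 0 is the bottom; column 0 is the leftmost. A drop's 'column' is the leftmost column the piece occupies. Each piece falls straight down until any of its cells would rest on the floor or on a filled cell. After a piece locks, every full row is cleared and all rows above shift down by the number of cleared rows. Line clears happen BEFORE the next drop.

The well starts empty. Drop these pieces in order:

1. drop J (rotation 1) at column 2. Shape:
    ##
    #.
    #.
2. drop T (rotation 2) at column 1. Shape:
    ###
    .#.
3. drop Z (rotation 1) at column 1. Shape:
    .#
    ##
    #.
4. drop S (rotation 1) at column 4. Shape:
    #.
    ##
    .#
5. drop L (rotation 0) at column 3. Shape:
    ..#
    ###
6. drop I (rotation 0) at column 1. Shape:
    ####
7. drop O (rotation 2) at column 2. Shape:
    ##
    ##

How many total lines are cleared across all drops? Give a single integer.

Drop 1: J rot1 at col 2 lands with bottom-row=0; cleared 0 line(s) (total 0); column heights now [0 0 3 3 0 0], max=3
Drop 2: T rot2 at col 1 lands with bottom-row=3; cleared 0 line(s) (total 0); column heights now [0 5 5 5 0 0], max=5
Drop 3: Z rot1 at col 1 lands with bottom-row=5; cleared 0 line(s) (total 0); column heights now [0 7 8 5 0 0], max=8
Drop 4: S rot1 at col 4 lands with bottom-row=0; cleared 0 line(s) (total 0); column heights now [0 7 8 5 3 2], max=8
Drop 5: L rot0 at col 3 lands with bottom-row=5; cleared 0 line(s) (total 0); column heights now [0 7 8 6 6 7], max=8
Drop 6: I rot0 at col 1 lands with bottom-row=8; cleared 0 line(s) (total 0); column heights now [0 9 9 9 9 7], max=9
Drop 7: O rot2 at col 2 lands with bottom-row=9; cleared 0 line(s) (total 0); column heights now [0 9 11 11 9 7], max=11

Answer: 0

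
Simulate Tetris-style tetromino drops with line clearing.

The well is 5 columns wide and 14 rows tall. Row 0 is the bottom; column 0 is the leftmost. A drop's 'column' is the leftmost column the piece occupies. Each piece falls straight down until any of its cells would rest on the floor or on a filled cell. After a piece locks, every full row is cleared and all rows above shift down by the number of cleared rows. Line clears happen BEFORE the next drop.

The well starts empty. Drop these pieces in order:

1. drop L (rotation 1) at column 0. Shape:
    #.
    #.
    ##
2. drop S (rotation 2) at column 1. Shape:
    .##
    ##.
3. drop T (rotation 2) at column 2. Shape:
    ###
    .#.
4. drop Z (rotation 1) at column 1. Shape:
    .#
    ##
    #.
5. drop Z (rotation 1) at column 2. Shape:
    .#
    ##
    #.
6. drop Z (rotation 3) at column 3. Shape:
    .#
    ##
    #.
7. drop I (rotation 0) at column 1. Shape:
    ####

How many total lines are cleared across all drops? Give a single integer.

Answer: 0

Derivation:
Drop 1: L rot1 at col 0 lands with bottom-row=0; cleared 0 line(s) (total 0); column heights now [3 1 0 0 0], max=3
Drop 2: S rot2 at col 1 lands with bottom-row=1; cleared 0 line(s) (total 0); column heights now [3 2 3 3 0], max=3
Drop 3: T rot2 at col 2 lands with bottom-row=3; cleared 0 line(s) (total 0); column heights now [3 2 5 5 5], max=5
Drop 4: Z rot1 at col 1 lands with bottom-row=4; cleared 0 line(s) (total 0); column heights now [3 6 7 5 5], max=7
Drop 5: Z rot1 at col 2 lands with bottom-row=7; cleared 0 line(s) (total 0); column heights now [3 6 9 10 5], max=10
Drop 6: Z rot3 at col 3 lands with bottom-row=10; cleared 0 line(s) (total 0); column heights now [3 6 9 12 13], max=13
Drop 7: I rot0 at col 1 lands with bottom-row=13; cleared 0 line(s) (total 0); column heights now [3 14 14 14 14], max=14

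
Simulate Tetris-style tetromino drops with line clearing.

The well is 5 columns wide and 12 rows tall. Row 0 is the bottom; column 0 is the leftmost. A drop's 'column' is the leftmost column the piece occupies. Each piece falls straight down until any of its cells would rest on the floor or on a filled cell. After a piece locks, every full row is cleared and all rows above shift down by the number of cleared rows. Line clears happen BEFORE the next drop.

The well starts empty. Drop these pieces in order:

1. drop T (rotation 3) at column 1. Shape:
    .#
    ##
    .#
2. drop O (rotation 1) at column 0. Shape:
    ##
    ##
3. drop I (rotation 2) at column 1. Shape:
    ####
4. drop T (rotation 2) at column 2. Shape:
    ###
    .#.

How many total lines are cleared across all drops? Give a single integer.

Drop 1: T rot3 at col 1 lands with bottom-row=0; cleared 0 line(s) (total 0); column heights now [0 2 3 0 0], max=3
Drop 2: O rot1 at col 0 lands with bottom-row=2; cleared 0 line(s) (total 0); column heights now [4 4 3 0 0], max=4
Drop 3: I rot2 at col 1 lands with bottom-row=4; cleared 0 line(s) (total 0); column heights now [4 5 5 5 5], max=5
Drop 4: T rot2 at col 2 lands with bottom-row=5; cleared 0 line(s) (total 0); column heights now [4 5 7 7 7], max=7

Answer: 0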